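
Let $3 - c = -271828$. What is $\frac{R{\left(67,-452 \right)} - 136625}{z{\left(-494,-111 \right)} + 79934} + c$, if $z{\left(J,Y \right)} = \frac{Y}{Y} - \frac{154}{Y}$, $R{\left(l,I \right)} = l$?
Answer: $\frac{2411924723371}{8872939} \approx 2.7183 \cdot 10^{5}$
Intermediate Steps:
$c = 271831$ ($c = 3 - -271828 = 3 + 271828 = 271831$)
$z{\left(J,Y \right)} = 1 - \frac{154}{Y}$
$\frac{R{\left(67,-452 \right)} - 136625}{z{\left(-494,-111 \right)} + 79934} + c = \frac{67 - 136625}{\frac{-154 - 111}{-111} + 79934} + 271831 = - \frac{136558}{\left(- \frac{1}{111}\right) \left(-265\right) + 79934} + 271831 = - \frac{136558}{\frac{265}{111} + 79934} + 271831 = - \frac{136558}{\frac{8872939}{111}} + 271831 = \left(-136558\right) \frac{111}{8872939} + 271831 = - \frac{15157938}{8872939} + 271831 = \frac{2411924723371}{8872939}$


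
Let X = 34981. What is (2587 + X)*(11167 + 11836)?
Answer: 864176704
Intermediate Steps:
(2587 + X)*(11167 + 11836) = (2587 + 34981)*(11167 + 11836) = 37568*23003 = 864176704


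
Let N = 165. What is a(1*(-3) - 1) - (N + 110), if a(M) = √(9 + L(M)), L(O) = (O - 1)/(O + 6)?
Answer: -275 + √26/2 ≈ -272.45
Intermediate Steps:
L(O) = (-1 + O)/(6 + O)
a(M) = √(9 + (-1 + M)/(6 + M))
a(1*(-3) - 1) - (N + 110) = √((53 + 10*(1*(-3) - 1))/(6 + (1*(-3) - 1))) - (165 + 110) = √((53 + 10*(-3 - 1))/(6 + (-3 - 1))) - 1*275 = √((53 + 10*(-4))/(6 - 4)) - 275 = √((53 - 40)/2) - 275 = √((½)*13) - 275 = √(13/2) - 275 = √26/2 - 275 = -275 + √26/2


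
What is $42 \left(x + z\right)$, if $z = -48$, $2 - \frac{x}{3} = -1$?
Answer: $-1638$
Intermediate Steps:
$x = 9$ ($x = 6 - -3 = 6 + 3 = 9$)
$42 \left(x + z\right) = 42 \left(9 - 48\right) = 42 \left(-39\right) = -1638$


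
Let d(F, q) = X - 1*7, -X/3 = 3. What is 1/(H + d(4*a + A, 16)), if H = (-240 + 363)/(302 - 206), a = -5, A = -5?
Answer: -32/471 ≈ -0.067941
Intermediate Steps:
X = -9 (X = -3*3 = -9)
d(F, q) = -16 (d(F, q) = -9 - 1*7 = -9 - 7 = -16)
H = 41/32 (H = 123/96 = 123*(1/96) = 41/32 ≈ 1.2813)
1/(H + d(4*a + A, 16)) = 1/(41/32 - 16) = 1/(-471/32) = -32/471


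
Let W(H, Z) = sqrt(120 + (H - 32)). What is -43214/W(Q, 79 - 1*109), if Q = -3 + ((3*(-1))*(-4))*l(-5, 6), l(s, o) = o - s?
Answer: -1394*sqrt(217)/7 ≈ -2933.6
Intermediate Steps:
Q = 129 (Q = -3 + ((3*(-1))*(-4))*(6 - 1*(-5)) = -3 + (-3*(-4))*(6 + 5) = -3 + 12*11 = -3 + 132 = 129)
W(H, Z) = sqrt(88 + H) (W(H, Z) = sqrt(120 + (-32 + H)) = sqrt(88 + H))
-43214/W(Q, 79 - 1*109) = -43214/sqrt(88 + 129) = -43214*sqrt(217)/217 = -1394*sqrt(217)/7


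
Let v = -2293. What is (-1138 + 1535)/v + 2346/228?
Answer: 881477/87134 ≈ 10.116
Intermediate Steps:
(-1138 + 1535)/v + 2346/228 = (-1138 + 1535)/(-2293) + 2346/228 = 397*(-1/2293) + 2346*(1/228) = -397/2293 + 391/38 = 881477/87134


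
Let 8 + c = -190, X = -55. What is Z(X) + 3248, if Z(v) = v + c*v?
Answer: 14083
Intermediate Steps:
c = -198 (c = -8 - 190 = -198)
Z(v) = -197*v (Z(v) = v - 198*v = -197*v)
Z(X) + 3248 = -197*(-55) + 3248 = 10835 + 3248 = 14083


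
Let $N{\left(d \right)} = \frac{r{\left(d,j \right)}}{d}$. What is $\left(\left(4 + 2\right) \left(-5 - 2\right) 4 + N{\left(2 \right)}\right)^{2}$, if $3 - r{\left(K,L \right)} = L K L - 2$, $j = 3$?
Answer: $\frac{121801}{4} \approx 30450.0$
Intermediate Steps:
$r{\left(K,L \right)} = 5 - K L^{2}$ ($r{\left(K,L \right)} = 3 - \left(L K L - 2\right) = 3 - \left(K L L - 2\right) = 3 - \left(K L^{2} - 2\right) = 3 - \left(-2 + K L^{2}\right) = 5 - K L^{2}$)
$N{\left(d \right)} = \frac{5 - 9 d}{d}$ ($N{\left(d \right)} = \frac{5 - d 3^{2}}{d} = \frac{5 - d 9}{d} = \frac{5 - 9 d}{d}$)
$\left(\left(4 + 2\right) \left(-5 - 2\right) 4 + N{\left(2 \right)}\right)^{2} = \left(\left(4 + 2\right) \left(-5 - 2\right) 4 - \left(9 - \frac{5}{2}\right)\right)^{2} = \left(6 \left(-7\right) 4 + \left(-9 + 5 \cdot \frac{1}{2}\right)\right)^{2} = \left(\left(-42\right) 4 + \left(-9 + \frac{5}{2}\right)\right)^{2} = \left(-168 - \frac{13}{2}\right)^{2} = \left(- \frac{349}{2}\right)^{2} = \frac{121801}{4}$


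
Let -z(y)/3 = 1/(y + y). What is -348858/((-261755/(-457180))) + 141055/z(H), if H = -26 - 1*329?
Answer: 5147208376286/157053 ≈ 3.2774e+7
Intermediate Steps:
H = -355 (H = -26 - 329 = -355)
z(y) = -3/(2*y) (z(y) = -3/(y + y) = -3*1/(2*y) = -3/(2*y))
-348858/((-261755/(-457180))) + 141055/z(H) = -348858/((-261755/(-457180))) + 141055/((-3/2/(-355))) = -348858/((-261755*(-1/457180))) + 141055/((-3/2*(-1/355))) = -348858/52351/91436 + 141055/(3/710) = -348858*91436/52351 + 141055*(710/3) = -31898180088/52351 + 100149050/3 = 5147208376286/157053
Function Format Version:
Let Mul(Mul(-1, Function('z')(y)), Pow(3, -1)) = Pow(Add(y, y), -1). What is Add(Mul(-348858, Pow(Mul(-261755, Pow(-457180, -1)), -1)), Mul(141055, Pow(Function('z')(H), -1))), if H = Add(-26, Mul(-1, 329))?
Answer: Rational(5147208376286, 157053) ≈ 3.2774e+7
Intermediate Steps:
H = -355 (H = Add(-26, -329) = -355)
Function('z')(y) = Mul(Rational(-3, 2), Pow(y, -1)) (Function('z')(y) = Mul(-3, Pow(Add(y, y), -1)) = Mul(-3, Pow(Mul(2, y), -1)) = Mul(-3, Mul(Rational(1, 2), Pow(y, -1))) = Mul(Rational(-3, 2), Pow(y, -1)))
Add(Mul(-348858, Pow(Mul(-261755, Pow(-457180, -1)), -1)), Mul(141055, Pow(Function('z')(H), -1))) = Add(Mul(-348858, Pow(Mul(-261755, Pow(-457180, -1)), -1)), Mul(141055, Pow(Mul(Rational(-3, 2), Pow(-355, -1)), -1))) = Add(Mul(-348858, Pow(Mul(-261755, Rational(-1, 457180)), -1)), Mul(141055, Pow(Mul(Rational(-3, 2), Rational(-1, 355)), -1))) = Add(Mul(-348858, Pow(Rational(52351, 91436), -1)), Mul(141055, Pow(Rational(3, 710), -1))) = Add(Mul(-348858, Rational(91436, 52351)), Mul(141055, Rational(710, 3))) = Add(Rational(-31898180088, 52351), Rational(100149050, 3)) = Rational(5147208376286, 157053)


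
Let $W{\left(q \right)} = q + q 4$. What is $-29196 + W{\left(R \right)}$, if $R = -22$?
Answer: $-29306$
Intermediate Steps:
$W{\left(q \right)} = 5 q$ ($W{\left(q \right)} = q + 4 q = 5 q$)
$-29196 + W{\left(R \right)} = -29196 + 5 \left(-22\right) = -29196 - 110 = -29306$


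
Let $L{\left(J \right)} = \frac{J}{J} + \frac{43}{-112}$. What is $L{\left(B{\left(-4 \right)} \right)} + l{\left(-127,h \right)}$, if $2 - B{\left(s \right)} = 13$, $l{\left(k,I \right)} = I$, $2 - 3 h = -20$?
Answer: $\frac{2671}{336} \approx 7.9494$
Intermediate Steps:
$h = \frac{22}{3}$ ($h = \frac{2}{3} - - \frac{20}{3} = \frac{2}{3} + \frac{20}{3} = \frac{22}{3} \approx 7.3333$)
$B{\left(s \right)} = -11$ ($B{\left(s \right)} = 2 - 13 = -11$)
$L{\left(J \right)} = \frac{69}{112}$ ($L{\left(J \right)} = 1 + 43 \left(- \frac{1}{112}\right) = 1 - \frac{43}{112} = \frac{69}{112}$)
$L{\left(B{\left(-4 \right)} \right)} + l{\left(-127,h \right)} = \frac{69}{112} + \frac{22}{3} = \frac{2671}{336}$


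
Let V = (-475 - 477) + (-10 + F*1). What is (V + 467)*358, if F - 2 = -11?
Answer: -180432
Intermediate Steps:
F = -9 (F = 2 - 11 = -9)
V = -971 (V = (-475 - 477) + (-10 - 9*1) = -952 + (-10 - 9) = -952 - 19 = -971)
(V + 467)*358 = (-971 + 467)*358 = -504*358 = -180432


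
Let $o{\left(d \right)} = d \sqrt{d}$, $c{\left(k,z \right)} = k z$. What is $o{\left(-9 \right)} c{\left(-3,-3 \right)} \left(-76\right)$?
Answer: $18468 i \approx 18468.0 i$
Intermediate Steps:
$o{\left(d \right)} = d^{\frac{3}{2}}$
$o{\left(-9 \right)} c{\left(-3,-3 \right)} \left(-76\right) = \left(-9\right)^{\frac{3}{2}} \left(\left(-3\right) \left(-3\right)\right) \left(-76\right) = - 27 i 9 \left(-76\right) = - 243 i \left(-76\right) = 18468 i$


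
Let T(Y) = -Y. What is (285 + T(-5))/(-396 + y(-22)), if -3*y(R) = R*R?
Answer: -435/836 ≈ -0.52034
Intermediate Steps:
y(R) = -R²/3 (y(R) = -R*R/3 = -R²/3)
(285 + T(-5))/(-396 + y(-22)) = (285 - 1*(-5))/(-396 - ⅓*(-22)²) = (285 + 5)/(-396 - ⅓*484) = 290/(-396 - 484/3) = 290/(-1672/3) = 290*(-3/1672) = -435/836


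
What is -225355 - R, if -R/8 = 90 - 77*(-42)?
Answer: -198763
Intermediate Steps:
R = -26592 (R = -8*(90 - 77*(-42)) = -8*(90 + 3234) = -8*3324 = -26592)
-225355 - R = -225355 - 1*(-26592) = -225355 + 26592 = -198763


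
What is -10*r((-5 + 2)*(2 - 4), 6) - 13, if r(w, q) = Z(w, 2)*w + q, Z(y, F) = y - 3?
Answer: -253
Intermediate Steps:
Z(y, F) = -3 + y
r(w, q) = q + w*(-3 + w) (r(w, q) = (-3 + w)*w + q = w*(-3 + w) + q = q + w*(-3 + w))
-10*r((-5 + 2)*(2 - 4), 6) - 13 = -10*(6 + ((-5 + 2)*(2 - 4))*(-3 + (-5 + 2)*(2 - 4))) - 13 = -10*(6 + (-3*(-2))*(-3 - 3*(-2))) - 13 = -10*(6 + 6*(-3 + 6)) - 13 = -10*(6 + 6*3) - 13 = -10*(6 + 18) - 13 = -10*24 - 13 = -240 - 13 = -253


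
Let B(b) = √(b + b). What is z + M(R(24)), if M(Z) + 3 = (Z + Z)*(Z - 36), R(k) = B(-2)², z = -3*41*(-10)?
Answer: 1547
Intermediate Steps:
B(b) = √2*√b (B(b) = √(2*b) = √2*√b)
z = 1230 (z = -123*(-10) = 1230)
R(k) = -4 (R(k) = (√2*√(-2))² = (√2*(I*√2))² = (2*I)² = -4)
M(Z) = -3 + 2*Z*(-36 + Z) (M(Z) = -3 + (Z + Z)*(Z - 36) = -3 + (2*Z)*(-36 + Z) = -3 + 2*Z*(-36 + Z))
z + M(R(24)) = 1230 + (-3 - 72*(-4) + 2*(-4)²) = 1230 + (-3 + 288 + 2*16) = 1230 + (-3 + 288 + 32) = 1230 + 317 = 1547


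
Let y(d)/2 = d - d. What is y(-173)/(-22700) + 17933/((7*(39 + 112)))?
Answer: 17933/1057 ≈ 16.966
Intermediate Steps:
y(d) = 0 (y(d) = 2*(d - d) = 2*0 = 0)
y(-173)/(-22700) + 17933/((7*(39 + 112))) = 0/(-22700) + 17933/((7*(39 + 112))) = 0*(-1/22700) + 17933/((7*151)) = 0 + 17933/1057 = 17933/1057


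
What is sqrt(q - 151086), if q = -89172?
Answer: I*sqrt(240258) ≈ 490.16*I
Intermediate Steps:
sqrt(q - 151086) = sqrt(-89172 - 151086) = sqrt(-240258) = I*sqrt(240258)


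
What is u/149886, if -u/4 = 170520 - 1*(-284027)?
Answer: -909094/74943 ≈ -12.130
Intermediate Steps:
u = -1818188 (u = -4*(170520 - 1*(-284027)) = -4*(170520 + 284027) = -4*454547 = -1818188)
u/149886 = -1818188/149886 = -1818188*1/149886 = -909094/74943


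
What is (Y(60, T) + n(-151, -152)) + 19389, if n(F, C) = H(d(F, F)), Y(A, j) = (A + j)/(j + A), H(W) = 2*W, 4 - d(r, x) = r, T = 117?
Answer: 19700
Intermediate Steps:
d(r, x) = 4 - r
Y(A, j) = 1 (Y(A, j) = (A + j)/(A + j) = 1)
n(F, C) = 8 - 2*F (n(F, C) = 2*(4 - F) = 8 - 2*F)
(Y(60, T) + n(-151, -152)) + 19389 = (1 + (8 - 2*(-151))) + 19389 = (1 + (8 + 302)) + 19389 = (1 + 310) + 19389 = 311 + 19389 = 19700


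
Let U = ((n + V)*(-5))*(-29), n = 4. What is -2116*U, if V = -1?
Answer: -920460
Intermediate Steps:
U = 435 (U = ((4 - 1)*(-5))*(-29) = (3*(-5))*(-29) = -15*(-29) = 435)
-2116*U = -2116*435 = -920460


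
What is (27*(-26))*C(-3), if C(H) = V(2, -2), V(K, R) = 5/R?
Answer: 1755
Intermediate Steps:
C(H) = -5/2 (C(H) = 5/(-2) = 5*(-½) = -5/2)
(27*(-26))*C(-3) = (27*(-26))*(-5/2) = -702*(-5/2) = 1755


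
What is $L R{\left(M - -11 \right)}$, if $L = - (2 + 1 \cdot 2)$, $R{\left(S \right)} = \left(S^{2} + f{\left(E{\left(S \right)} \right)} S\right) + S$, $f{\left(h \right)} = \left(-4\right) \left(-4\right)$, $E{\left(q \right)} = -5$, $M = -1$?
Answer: $-1080$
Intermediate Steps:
$f{\left(h \right)} = 16$
$R{\left(S \right)} = S^{2} + 17 S$ ($R{\left(S \right)} = \left(S^{2} + 16 S\right) + S = S^{2} + 17 S$)
$L = -4$ ($L = - (2 + 2) = \left(-1\right) 4 = -4$)
$L R{\left(M - -11 \right)} = - 4 \left(-1 - -11\right) \left(17 - -10\right) = - 4 \left(-1 + 11\right) \left(17 + \left(-1 + 11\right)\right) = - 4 \cdot 10 \left(17 + 10\right) = - 4 \cdot 10 \cdot 27 = \left(-4\right) 270 = -1080$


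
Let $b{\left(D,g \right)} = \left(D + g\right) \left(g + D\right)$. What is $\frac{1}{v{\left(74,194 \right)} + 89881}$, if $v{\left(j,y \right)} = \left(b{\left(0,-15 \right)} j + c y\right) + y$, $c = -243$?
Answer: $\frac{1}{59583} \approx 1.6783 \cdot 10^{-5}$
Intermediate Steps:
$b{\left(D,g \right)} = \left(D + g\right)^{2}$ ($b{\left(D,g \right)} = \left(D + g\right) \left(D + g\right) = \left(D + g\right)^{2}$)
$v{\left(j,y \right)} = - 242 y + 225 j$ ($v{\left(j,y \right)} = \left(\left(0 - 15\right)^{2} j - 243 y\right) + y = \left(\left(-15\right)^{2} j - 243 y\right) + y = \left(225 j - 243 y\right) + y = \left(- 243 y + 225 j\right) + y = - 242 y + 225 j$)
$\frac{1}{v{\left(74,194 \right)} + 89881} = \frac{1}{\left(\left(-242\right) 194 + 225 \cdot 74\right) + 89881} = \frac{1}{\left(-46948 + 16650\right) + 89881} = \frac{1}{-30298 + 89881} = \frac{1}{59583}$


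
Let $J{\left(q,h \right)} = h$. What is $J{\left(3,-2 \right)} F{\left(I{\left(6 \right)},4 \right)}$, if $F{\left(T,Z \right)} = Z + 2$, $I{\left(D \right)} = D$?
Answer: $-12$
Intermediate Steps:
$F{\left(T,Z \right)} = 2 + Z$
$J{\left(3,-2 \right)} F{\left(I{\left(6 \right)},4 \right)} = - 2 \left(2 + 4\right) = \left(-2\right) 6 = -12$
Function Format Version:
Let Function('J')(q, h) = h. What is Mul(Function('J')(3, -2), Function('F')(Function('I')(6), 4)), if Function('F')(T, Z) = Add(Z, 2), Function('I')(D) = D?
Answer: -12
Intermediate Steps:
Function('F')(T, Z) = Add(2, Z)
Mul(Function('J')(3, -2), Function('F')(Function('I')(6), 4)) = Mul(-2, Add(2, 4)) = Mul(-2, 6) = -12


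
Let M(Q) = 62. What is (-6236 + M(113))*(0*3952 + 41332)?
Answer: -255183768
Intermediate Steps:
(-6236 + M(113))*(0*3952 + 41332) = (-6236 + 62)*(0*3952 + 41332) = -6174*(0 + 41332) = -6174*41332 = -255183768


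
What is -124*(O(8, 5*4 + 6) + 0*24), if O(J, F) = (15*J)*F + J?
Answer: -387872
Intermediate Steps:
O(J, F) = J + 15*F*J (O(J, F) = 15*F*J + J = J + 15*F*J)
-124*(O(8, 5*4 + 6) + 0*24) = -124*(8*(1 + 15*(5*4 + 6)) + 0*24) = -124*(8*(1 + 15*(20 + 6)) + 0) = -124*(8*(1 + 15*26) + 0) = -124*(8*(1 + 390) + 0) = -124*(8*391 + 0) = -124*(3128 + 0) = -124*3128 = -387872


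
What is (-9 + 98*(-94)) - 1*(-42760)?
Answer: 33539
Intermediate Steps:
(-9 + 98*(-94)) - 1*(-42760) = (-9 - 9212) + 42760 = -9221 + 42760 = 33539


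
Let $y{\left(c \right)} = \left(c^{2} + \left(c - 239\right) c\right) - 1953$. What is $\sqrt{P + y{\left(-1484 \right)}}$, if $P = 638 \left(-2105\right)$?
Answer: $\sqrt{3414245} \approx 1847.8$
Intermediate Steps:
$P = -1342990$
$y{\left(c \right)} = -1953 + c^{2} + c \left(-239 + c\right)$ ($y{\left(c \right)} = \left(c^{2} + \left(c - 239\right) c\right) - 1953 = \left(c^{2} + \left(-239 + c\right) c\right) - 1953 = \left(c^{2} + c \left(-239 + c\right)\right) - 1953 = -1953 + c^{2} + c \left(-239 + c\right)$)
$\sqrt{P + y{\left(-1484 \right)}} = \sqrt{-1342990 - \left(-352723 - 4404512\right)} = \sqrt{-1342990 + \left(-1953 + 354676 + 2 \cdot 2202256\right)} = \sqrt{-1342990 + \left(-1953 + 354676 + 4404512\right)} = \sqrt{-1342990 + 4757235} = \sqrt{3414245}$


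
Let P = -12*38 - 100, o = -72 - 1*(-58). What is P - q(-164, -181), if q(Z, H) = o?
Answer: -542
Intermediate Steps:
o = -14 (o = -72 + 58 = -14)
q(Z, H) = -14
P = -556 (P = -456 - 100 = -556)
P - q(-164, -181) = -556 - 1*(-14) = -556 + 14 = -542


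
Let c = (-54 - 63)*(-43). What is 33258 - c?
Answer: 28227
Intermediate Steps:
c = 5031 (c = -117*(-43) = 5031)
33258 - c = 33258 - 1*5031 = 33258 - 5031 = 28227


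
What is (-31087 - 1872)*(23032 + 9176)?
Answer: -1061543472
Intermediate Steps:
(-31087 - 1872)*(23032 + 9176) = -32959*32208 = -1061543472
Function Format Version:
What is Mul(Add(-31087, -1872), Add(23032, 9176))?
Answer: -1061543472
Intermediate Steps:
Mul(Add(-31087, -1872), Add(23032, 9176)) = Mul(-32959, 32208) = -1061543472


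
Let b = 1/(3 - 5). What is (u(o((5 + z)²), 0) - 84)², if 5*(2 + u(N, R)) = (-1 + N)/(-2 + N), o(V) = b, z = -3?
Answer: 4609609/625 ≈ 7375.4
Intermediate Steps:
b = -½ (b = 1/(-2) = -½ ≈ -0.50000)
o(V) = -½
u(N, R) = -2 + (-1 + N)/(5*(-2 + N)) (u(N, R) = -2 + ((-1 + N)/(-2 + N))/5 = -2 + (-1 + N)/(5*(-2 + N)))
(u(o((5 + z)²), 0) - 84)² = ((19 - 9*(-½))/(5*(-2 - ½)) - 84)² = ((19 + 9/2)/(5*(-5/2)) - 84)² = ((⅕)*(-⅖)*(47/2) - 84)² = (-47/25 - 84)² = (-2147/25)² = 4609609/625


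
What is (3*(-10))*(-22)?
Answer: 660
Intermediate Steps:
(3*(-10))*(-22) = -30*(-22) = 660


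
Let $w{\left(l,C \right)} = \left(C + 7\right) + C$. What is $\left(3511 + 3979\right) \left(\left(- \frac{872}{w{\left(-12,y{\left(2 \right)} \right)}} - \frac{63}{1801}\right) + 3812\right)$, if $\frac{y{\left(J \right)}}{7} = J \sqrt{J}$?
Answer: $\frac{1595745789350}{55831} - \frac{3732160 \sqrt{2}}{31} \approx 2.8411 \cdot 10^{7}$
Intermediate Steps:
$y{\left(J \right)} = 7 J^{\frac{3}{2}}$ ($y{\left(J \right)} = 7 J \sqrt{J} = 7 J^{\frac{3}{2}}$)
$w{\left(l,C \right)} = 7 + 2 C$ ($w{\left(l,C \right)} = \left(7 + C\right) + C = 7 + 2 C$)
$\left(3511 + 3979\right) \left(\left(- \frac{872}{w{\left(-12,y{\left(2 \right)} \right)}} - \frac{63}{1801}\right) + 3812\right) = \left(3511 + 3979\right) \left(\left(- \frac{872}{7 + 2 \cdot 7 \cdot 2^{\frac{3}{2}}} - \frac{63}{1801}\right) + 3812\right) = 7490 \left(\left(- \frac{872}{7 + 2 \cdot 7 \cdot 2 \sqrt{2}} - \frac{63}{1801}\right) + 3812\right) = 7490 \left(\left(- \frac{872}{7 + 2 \cdot 14 \sqrt{2}} - \frac{63}{1801}\right) + 3812\right) = 7490 \left(\left(- \frac{872}{7 + 28 \sqrt{2}} - \frac{63}{1801}\right) + 3812\right) = 7490 \left(\left(- \frac{63}{1801} - \frac{872}{7 + 28 \sqrt{2}}\right) + 3812\right) = 7490 \left(\frac{6865349}{1801} - \frac{872}{7 + 28 \sqrt{2}}\right) = \frac{51421464010}{1801} - \frac{6531280}{7 + 28 \sqrt{2}}$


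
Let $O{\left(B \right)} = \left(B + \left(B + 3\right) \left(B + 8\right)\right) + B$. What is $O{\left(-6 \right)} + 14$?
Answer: $-4$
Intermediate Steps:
$O{\left(B \right)} = 2 B + \left(3 + B\right) \left(8 + B\right)$ ($O{\left(B \right)} = \left(B + \left(3 + B\right) \left(8 + B\right)\right) + B = 2 B + \left(3 + B\right) \left(8 + B\right)$)
$O{\left(-6 \right)} + 14 = \left(24 + \left(-6\right)^{2} + 13 \left(-6\right)\right) + 14 = \left(24 + 36 - 78\right) + 14 = -18 + 14 = -4$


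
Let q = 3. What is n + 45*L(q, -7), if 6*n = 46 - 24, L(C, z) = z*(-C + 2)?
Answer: 956/3 ≈ 318.67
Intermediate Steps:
L(C, z) = z*(2 - C)
n = 11/3 (n = (46 - 24)/6 = (⅙)*22 = 11/3 ≈ 3.6667)
n + 45*L(q, -7) = 11/3 + 45*(-7*(2 - 1*3)) = 11/3 + 45*(-7*(2 - 3)) = 11/3 + 45*(-7*(-1)) = 11/3 + 45*7 = 11/3 + 315 = 956/3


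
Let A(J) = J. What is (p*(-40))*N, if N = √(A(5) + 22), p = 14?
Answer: -1680*√3 ≈ -2909.8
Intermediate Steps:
N = 3*√3 (N = √(5 + 22) = √27 = 3*√3 ≈ 5.1962)
(p*(-40))*N = (14*(-40))*(3*√3) = -1680*√3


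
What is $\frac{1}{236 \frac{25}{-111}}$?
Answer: $- \frac{111}{5900} \approx -0.018814$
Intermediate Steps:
$\frac{1}{236 \frac{25}{-111}} = \frac{1}{236 \cdot 25 \left(- \frac{1}{111}\right)} = \frac{1}{236 \left(- \frac{25}{111}\right)} = \frac{1}{- \frac{5900}{111}} = - \frac{111}{5900}$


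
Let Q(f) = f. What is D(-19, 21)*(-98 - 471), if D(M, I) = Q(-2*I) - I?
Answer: 35847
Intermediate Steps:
D(M, I) = -3*I (D(M, I) = -2*I - I = -3*I)
D(-19, 21)*(-98 - 471) = (-3*21)*(-98 - 471) = -63*(-569) = 35847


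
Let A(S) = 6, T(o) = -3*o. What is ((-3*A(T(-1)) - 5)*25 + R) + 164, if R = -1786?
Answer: -2197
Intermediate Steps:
((-3*A(T(-1)) - 5)*25 + R) + 164 = ((-3*6 - 5)*25 - 1786) + 164 = ((-18 - 5)*25 - 1786) + 164 = (-23*25 - 1786) + 164 = (-575 - 1786) + 164 = -2361 + 164 = -2197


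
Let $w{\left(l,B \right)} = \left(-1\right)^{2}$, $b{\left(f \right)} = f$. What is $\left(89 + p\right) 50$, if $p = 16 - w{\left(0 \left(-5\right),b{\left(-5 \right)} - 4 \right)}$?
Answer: $5200$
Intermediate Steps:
$w{\left(l,B \right)} = 1$
$p = 15$ ($p = 16 - 1 = 15$)
$\left(89 + p\right) 50 = \left(89 + 15\right) 50 = 104 \cdot 50 = 5200$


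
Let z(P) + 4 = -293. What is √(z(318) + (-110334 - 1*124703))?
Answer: I*√235334 ≈ 485.11*I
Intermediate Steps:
z(P) = -297 (z(P) = -4 - 293 = -297)
√(z(318) + (-110334 - 1*124703)) = √(-297 + (-110334 - 1*124703)) = √(-297 + (-110334 - 124703)) = √(-297 - 235037) = √(-235334) = I*√235334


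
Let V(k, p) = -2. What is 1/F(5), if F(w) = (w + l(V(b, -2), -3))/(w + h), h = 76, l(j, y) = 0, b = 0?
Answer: 81/5 ≈ 16.200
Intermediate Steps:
F(w) = w/(76 + w) (F(w) = (w + 0)/(w + 76) = w/(76 + w))
1/F(5) = 1/(5/(76 + 5)) = 1/(5/81) = 81/5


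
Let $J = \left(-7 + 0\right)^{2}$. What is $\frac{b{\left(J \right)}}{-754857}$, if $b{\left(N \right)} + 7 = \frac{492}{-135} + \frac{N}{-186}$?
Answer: $\frac{30433}{2106051030} \approx 1.445 \cdot 10^{-5}$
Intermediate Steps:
$J = 49$ ($J = \left(-7\right)^{2} = 49$)
$b{\left(N \right)} = - \frac{479}{45} - \frac{N}{186}$ ($b{\left(N \right)} = -7 + \left(\frac{492}{-135} + \frac{N}{-186}\right) = -7 + \left(492 \left(- \frac{1}{135}\right) + N \left(- \frac{1}{186}\right)\right) = -7 - \left(\frac{164}{45} + \frac{N}{186}\right) = - \frac{479}{45} - \frac{N}{186}$)
$\frac{b{\left(J \right)}}{-754857} = \frac{- \frac{479}{45} - \frac{49}{186}}{-754857} = \left(- \frac{479}{45} - \frac{49}{186}\right) \left(- \frac{1}{754857}\right) = \left(- \frac{30433}{2790}\right) \left(- \frac{1}{754857}\right) = \frac{30433}{2106051030}$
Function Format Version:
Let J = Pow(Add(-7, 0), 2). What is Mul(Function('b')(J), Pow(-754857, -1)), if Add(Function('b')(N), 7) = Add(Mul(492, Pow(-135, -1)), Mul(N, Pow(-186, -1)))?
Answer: Rational(30433, 2106051030) ≈ 1.4450e-5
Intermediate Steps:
J = 49 (J = Pow(-7, 2) = 49)
Function('b')(N) = Add(Rational(-479, 45), Mul(Rational(-1, 186), N)) (Function('b')(N) = Add(-7, Add(Mul(492, Pow(-135, -1)), Mul(N, Pow(-186, -1)))) = Add(-7, Add(Mul(492, Rational(-1, 135)), Mul(N, Rational(-1, 186)))) = Add(-7, Add(Rational(-164, 45), Mul(Rational(-1, 186), N))) = Add(Rational(-479, 45), Mul(Rational(-1, 186), N)))
Mul(Function('b')(J), Pow(-754857, -1)) = Mul(Add(Rational(-479, 45), Mul(Rational(-1, 186), 49)), Pow(-754857, -1)) = Mul(Add(Rational(-479, 45), Rational(-49, 186)), Rational(-1, 754857)) = Mul(Rational(-30433, 2790), Rational(-1, 754857)) = Rational(30433, 2106051030)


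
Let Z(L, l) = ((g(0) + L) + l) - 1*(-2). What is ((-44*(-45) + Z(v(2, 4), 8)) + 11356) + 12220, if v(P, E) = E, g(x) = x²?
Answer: 25570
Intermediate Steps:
Z(L, l) = 2 + L + l (Z(L, l) = ((0² + L) + l) - 1*(-2) = ((0 + L) + l) + 2 = (L + l) + 2 = 2 + L + l)
((-44*(-45) + Z(v(2, 4), 8)) + 11356) + 12220 = ((-44*(-45) + (2 + 4 + 8)) + 11356) + 12220 = ((1980 + 14) + 11356) + 12220 = (1994 + 11356) + 12220 = 13350 + 12220 = 25570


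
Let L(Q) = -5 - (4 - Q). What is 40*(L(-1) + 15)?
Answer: 200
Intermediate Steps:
L(Q) = -9 + Q (L(Q) = -5 + (-4 + Q) = -9 + Q)
40*(L(-1) + 15) = 40*((-9 - 1) + 15) = 40*(-10 + 15) = 40*5 = 200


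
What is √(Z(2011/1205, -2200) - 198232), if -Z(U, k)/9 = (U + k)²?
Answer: I*√63442122318889/1205 ≈ 6610.0*I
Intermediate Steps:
Z(U, k) = -9*(U + k)²
√(Z(2011/1205, -2200) - 198232) = √(-9*(2011/1205 - 2200)² - 198232) = √(-9*(-2648989/1205)² - 198232) = √(-9*7017142722121/1452025 - 198232) = √(-63154284499089/1452025 - 198232) = √(-63442122318889/1452025) = I*√63442122318889/1205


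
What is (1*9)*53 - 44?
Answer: 433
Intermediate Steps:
(1*9)*53 - 44 = 9*53 - 44 = 477 - 44 = 433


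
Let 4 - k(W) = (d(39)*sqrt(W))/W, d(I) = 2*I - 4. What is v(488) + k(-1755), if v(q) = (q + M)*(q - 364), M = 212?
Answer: 86804 + 74*I*sqrt(195)/585 ≈ 86804.0 + 1.7664*I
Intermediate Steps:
d(I) = -4 + 2*I
v(q) = (-364 + q)*(212 + q) (v(q) = (q + 212)*(q - 364) = (212 + q)*(-364 + q) = (-364 + q)*(212 + q))
k(W) = 4 - 74/sqrt(W) (k(W) = 4 - (-4 + 2*39)*sqrt(W)/W = 4 - (-4 + 78)*sqrt(W)/W = 4 - 74*sqrt(W)/W = 4 - 74/sqrt(W))
v(488) + k(-1755) = (-77168 + 488**2 - 152*488) + (4 - (-74)*I*sqrt(195)/585) = (-77168 + 238144 - 74176) + (4 - (-74)*I*sqrt(195)/585) = 86800 + (4 + 74*I*sqrt(195)/585) = 86804 + 74*I*sqrt(195)/585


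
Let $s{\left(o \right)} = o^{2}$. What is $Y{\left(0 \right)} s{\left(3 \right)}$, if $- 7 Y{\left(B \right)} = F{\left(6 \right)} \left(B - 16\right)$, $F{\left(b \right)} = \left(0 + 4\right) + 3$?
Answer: $144$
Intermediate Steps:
$F{\left(b \right)} = 7$ ($F{\left(b \right)} = 4 + 3 = 7$)
$Y{\left(B \right)} = 16 - B$ ($Y{\left(B \right)} = - \frac{7 \left(B - 16\right)}{7} = - \frac{7 \left(-16 + B\right)}{7} = - \frac{-112 + 7 B}{7} = 16 - B$)
$Y{\left(0 \right)} s{\left(3 \right)} = \left(16 - 0\right) 3^{2} = \left(16 + 0\right) 9 = 16 \cdot 9 = 144$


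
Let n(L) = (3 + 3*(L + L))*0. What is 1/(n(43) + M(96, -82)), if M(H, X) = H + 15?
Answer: 1/111 ≈ 0.0090090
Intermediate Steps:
M(H, X) = 15 + H
n(L) = 0 (n(L) = (3 + 3*(2*L))*0 = (3 + 6*L)*0 = 0)
1/(n(43) + M(96, -82)) = 1/(0 + (15 + 96)) = 1/(0 + 111) = 1/111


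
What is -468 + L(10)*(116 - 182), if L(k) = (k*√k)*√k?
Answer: -7068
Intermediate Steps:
L(k) = k² (L(k) = k^(3/2)*√k = k²)
-468 + L(10)*(116 - 182) = -468 + 10²*(116 - 182) = -468 + 100*(-66) = -468 - 6600 = -7068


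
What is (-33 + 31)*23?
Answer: -46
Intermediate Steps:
(-33 + 31)*23 = -2*23 = -46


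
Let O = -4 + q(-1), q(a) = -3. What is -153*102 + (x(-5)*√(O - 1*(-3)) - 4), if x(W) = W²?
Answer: -15610 + 50*I ≈ -15610.0 + 50.0*I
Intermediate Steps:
O = -7 (O = -4 - 3 = -7)
-153*102 + (x(-5)*√(O - 1*(-3)) - 4) = -153*102 + ((-5)²*√(-7 - 1*(-3)) - 4) = -15606 + (25*√(-7 + 3) - 4) = -15606 + (25*√(-4) - 4) = -15606 + (25*(2*I) - 4) = -15606 + (50*I - 4) = -15606 + (-4 + 50*I) = -15610 + 50*I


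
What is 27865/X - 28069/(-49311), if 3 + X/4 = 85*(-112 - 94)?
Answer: 592238573/3454334172 ≈ 0.17145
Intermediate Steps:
X = -70052 (X = -12 + 4*(85*(-112 - 94)) = -12 + 4*(85*(-206)) = -12 + 4*(-17510) = -12 - 70040 = -70052)
27865/X - 28069/(-49311) = 27865/(-70052) - 28069/(-49311) = 27865*(-1/70052) - 28069*(-1/49311) = -27865/70052 + 28069/49311 = 592238573/3454334172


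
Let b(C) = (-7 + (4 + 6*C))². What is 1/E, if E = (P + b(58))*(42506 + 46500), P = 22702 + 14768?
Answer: 1/13928993970 ≈ 7.1793e-11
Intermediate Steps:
P = 37470
b(C) = (-3 + 6*C)²
E = 13928993970 (E = (37470 + 9*(-1 + 2*58)²)*(42506 + 46500) = (37470 + 9*(-1 + 116)²)*89006 = (37470 + 9*115²)*89006 = (37470 + 9*13225)*89006 = (37470 + 119025)*89006 = 156495*89006 = 13928993970)
1/E = 1/13928993970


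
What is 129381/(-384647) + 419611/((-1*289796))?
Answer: -198896208593/111469162012 ≈ -1.7843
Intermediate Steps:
129381/(-384647) + 419611/((-1*289796)) = 129381*(-1/384647) + 419611/(-289796) = -129381/384647 + 419611*(-1/289796) = -129381/384647 - 419611/289796 = -198896208593/111469162012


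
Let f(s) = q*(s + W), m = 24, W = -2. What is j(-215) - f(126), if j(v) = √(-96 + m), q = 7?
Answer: -868 + 6*I*√2 ≈ -868.0 + 8.4853*I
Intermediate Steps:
j(v) = 6*I*√2 (j(v) = √(-96 + 24) = √(-72) = 6*I*√2)
f(s) = -14 + 7*s (f(s) = 7*(s - 2) = 7*(-2 + s) = -14 + 7*s)
j(-215) - f(126) = 6*I*√2 - (-14 + 7*126) = 6*I*√2 - (-14 + 882) = 6*I*√2 - 1*868 = 6*I*√2 - 868 = -868 + 6*I*√2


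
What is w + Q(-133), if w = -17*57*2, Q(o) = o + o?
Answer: -2204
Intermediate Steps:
Q(o) = 2*o
w = -1938 (w = -969*2 = -1938)
w + Q(-133) = -1938 + 2*(-133) = -1938 - 266 = -2204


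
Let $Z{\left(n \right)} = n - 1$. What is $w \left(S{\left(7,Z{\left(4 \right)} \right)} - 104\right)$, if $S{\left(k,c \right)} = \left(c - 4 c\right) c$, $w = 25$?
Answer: $-3275$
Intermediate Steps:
$Z{\left(n \right)} = -1 + n$
$S{\left(k,c \right)} = - 3 c^{2}$ ($S{\left(k,c \right)} = - 3 c c = - 3 c^{2}$)
$w \left(S{\left(7,Z{\left(4 \right)} \right)} - 104\right) = 25 \left(- 3 \left(-1 + 4\right)^{2} - 104\right) = 25 \left(- 3 \cdot 3^{2} - 104\right) = 25 \left(\left(-3\right) 9 - 104\right) = 25 \left(-27 - 104\right) = 25 \left(-131\right) = -3275$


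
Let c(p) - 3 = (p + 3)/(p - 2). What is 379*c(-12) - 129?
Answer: 17523/14 ≈ 1251.6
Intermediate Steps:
c(p) = 3 + (3 + p)/(-2 + p) (c(p) = 3 + (p + 3)/(p - 2) = 3 + (3 + p)/(-2 + p))
379*c(-12) - 129 = 379*((-3 + 4*(-12))/(-2 - 12)) - 129 = 379*((-3 - 48)/(-14)) - 129 = 379*(-1/14*(-51)) - 129 = 379*(51/14) - 129 = 19329/14 - 129 = 17523/14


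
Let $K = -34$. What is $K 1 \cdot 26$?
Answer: $-884$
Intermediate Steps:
$K 1 \cdot 26 = \left(-34\right) 1 \cdot 26 = \left(-34\right) 26 = -884$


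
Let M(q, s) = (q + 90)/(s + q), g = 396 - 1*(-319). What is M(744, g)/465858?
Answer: 139/113281137 ≈ 1.2270e-6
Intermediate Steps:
g = 715 (g = 396 + 319 = 715)
M(q, s) = (90 + q)/(q + s)
M(744, g)/465858 = ((90 + 744)/(744 + 715))/465858 = (834/1459)*(1/465858) = 139/113281137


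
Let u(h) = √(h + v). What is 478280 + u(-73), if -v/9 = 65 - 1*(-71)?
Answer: 478280 + I*√1297 ≈ 4.7828e+5 + 36.014*I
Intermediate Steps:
v = -1224 (v = -9*(65 - 1*(-71)) = -9*(65 + 71) = -9*136 = -1224)
u(h) = √(-1224 + h) (u(h) = √(h - 1224) = √(-1224 + h))
478280 + u(-73) = 478280 + √(-1224 - 73) = 478280 + √(-1297) = 478280 + I*√1297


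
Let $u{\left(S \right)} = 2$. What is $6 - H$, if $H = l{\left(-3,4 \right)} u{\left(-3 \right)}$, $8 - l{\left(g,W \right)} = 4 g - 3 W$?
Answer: $-58$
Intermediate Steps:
$l{\left(g,W \right)} = 8 - 4 g + 3 W$ ($l{\left(g,W \right)} = 8 - \left(4 g - 3 W\right) = 8 - \left(- 3 W + 4 g\right) = 8 + \left(- 4 g + 3 W\right) = 8 - 4 g + 3 W$)
$H = 64$ ($H = \left(8 - -12 + 3 \cdot 4\right) 2 = \left(8 + 12 + 12\right) 2 = 32 \cdot 2 = 64$)
$6 - H = 6 - 64 = -58$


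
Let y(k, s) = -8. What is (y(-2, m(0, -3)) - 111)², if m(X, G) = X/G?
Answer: 14161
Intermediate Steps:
(y(-2, m(0, -3)) - 111)² = (-8 - 111)² = (-119)² = 14161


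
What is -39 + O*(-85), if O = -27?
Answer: 2256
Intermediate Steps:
-39 + O*(-85) = -39 - 27*(-85) = -39 + 2295 = 2256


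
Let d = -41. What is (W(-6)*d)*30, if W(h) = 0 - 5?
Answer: 6150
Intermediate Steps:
W(h) = -5
(W(-6)*d)*30 = -5*(-41)*30 = 205*30 = 6150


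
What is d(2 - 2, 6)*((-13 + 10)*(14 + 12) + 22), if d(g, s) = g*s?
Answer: 0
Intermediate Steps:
d(2 - 2, 6)*((-13 + 10)*(14 + 12) + 22) = ((2 - 2)*6)*((-13 + 10)*(14 + 12) + 22) = (0*6)*(-3*26 + 22) = 0*(-78 + 22) = 0*(-56) = 0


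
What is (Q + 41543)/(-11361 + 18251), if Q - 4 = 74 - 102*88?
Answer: 6529/1378 ≈ 4.7380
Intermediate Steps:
Q = -8898 (Q = 4 + (74 - 102*88) = 4 + (74 - 8976) = 4 - 8902 = -8898)
(Q + 41543)/(-11361 + 18251) = (-8898 + 41543)/(-11361 + 18251) = 32645/6890 = 32645*(1/6890) = 6529/1378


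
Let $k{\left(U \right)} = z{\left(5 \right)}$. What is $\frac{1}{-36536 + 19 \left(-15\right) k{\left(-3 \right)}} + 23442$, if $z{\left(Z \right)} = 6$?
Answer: $\frac{896562731}{38246} \approx 23442.0$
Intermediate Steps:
$k{\left(U \right)} = 6$
$\frac{1}{-36536 + 19 \left(-15\right) k{\left(-3 \right)}} + 23442 = \frac{1}{-36536 + 19 \left(-15\right) 6} + 23442 = \frac{1}{-36536 - 1710} + 23442 = \frac{1}{-38246} + 23442 = - \frac{1}{38246} + 23442 = \frac{896562731}{38246}$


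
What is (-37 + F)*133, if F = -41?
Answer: -10374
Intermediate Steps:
(-37 + F)*133 = (-37 - 41)*133 = -78*133 = -10374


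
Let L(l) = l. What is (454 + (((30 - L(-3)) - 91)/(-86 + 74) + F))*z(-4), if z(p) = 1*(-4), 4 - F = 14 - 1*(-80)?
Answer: -4426/3 ≈ -1475.3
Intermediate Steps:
F = -90 (F = 4 - (14 - 1*(-80)) = 4 - (14 + 80) = 4 - 1*94 = 4 - 94 = -90)
z(p) = -4
(454 + (((30 - L(-3)) - 91)/(-86 + 74) + F))*z(-4) = (454 + (((30 - 1*(-3)) - 91)/(-86 + 74) - 90))*(-4) = (454 + (((30 + 3) - 91)/(-12) - 90))*(-4) = (454 + ((33 - 91)*(-1/12) - 90))*(-4) = (454 + (-58*(-1/12) - 90))*(-4) = (454 + (29/6 - 90))*(-4) = (454 - 511/6)*(-4) = (2213/6)*(-4) = -4426/3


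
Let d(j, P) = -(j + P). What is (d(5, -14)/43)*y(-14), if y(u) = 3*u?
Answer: -378/43 ≈ -8.7907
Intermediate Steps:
d(j, P) = -P - j (d(j, P) = -(P + j) = -P - j)
(d(5, -14)/43)*y(-14) = ((-1*(-14) - 1*5)/43)*(3*(-14)) = ((14 - 5)/43)*(-42) = ((1/43)*9)*(-42) = (9/43)*(-42) = -378/43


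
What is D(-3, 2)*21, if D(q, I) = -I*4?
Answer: -168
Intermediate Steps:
D(q, I) = -4*I
D(-3, 2)*21 = -4*2*21 = -8*21 = -168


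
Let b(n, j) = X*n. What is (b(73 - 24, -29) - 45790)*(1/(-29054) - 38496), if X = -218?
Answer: 31580915197260/14527 ≈ 2.1739e+9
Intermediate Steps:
b(n, j) = -218*n
(b(73 - 24, -29) - 45790)*(1/(-29054) - 38496) = (-218*(73 - 24) - 45790)*(1/(-29054) - 38496) = (-218*49 - 45790)*(-1/29054 - 38496) = (-10682 - 45790)*(-1118462785/29054) = -56472*(-1118462785/29054) = 31580915197260/14527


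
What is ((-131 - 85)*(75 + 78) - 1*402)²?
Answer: 1118902500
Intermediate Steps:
((-131 - 85)*(75 + 78) - 1*402)² = (-216*153 - 402)² = (-33048 - 402)² = (-33450)² = 1118902500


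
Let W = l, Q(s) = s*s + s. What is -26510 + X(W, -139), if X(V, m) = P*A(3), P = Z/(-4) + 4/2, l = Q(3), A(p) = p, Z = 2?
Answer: -53011/2 ≈ -26506.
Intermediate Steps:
Q(s) = s + s² (Q(s) = s² + s = s + s²)
l = 12 (l = 3*(1 + 3) = 3*4 = 12)
W = 12
P = 3/2 (P = 2/(-4) + 4/2 = 2*(-¼) + 4*(½) = -½ + 2 = 3/2 ≈ 1.5000)
X(V, m) = 9/2 (X(V, m) = (3/2)*3 = 9/2)
-26510 + X(W, -139) = -26510 + 9/2 = -53011/2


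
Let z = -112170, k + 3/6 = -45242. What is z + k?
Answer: -314825/2 ≈ -1.5741e+5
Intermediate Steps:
k = -90485/2 (k = -1/2 - 45242 = -90485/2 ≈ -45243.)
z + k = -112170 - 90485/2 = -314825/2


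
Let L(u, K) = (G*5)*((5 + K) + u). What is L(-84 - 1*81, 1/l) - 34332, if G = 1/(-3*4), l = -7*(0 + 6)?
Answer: -17269723/504 ≈ -34265.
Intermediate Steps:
l = -42 (l = -7*6 = -42)
G = -1/12 (G = 1/(-12) = -1/12 ≈ -0.083333)
L(u, K) = -25/12 - 5*K/12 - 5*u/12 (L(u, K) = (-1/12*5)*((5 + K) + u) = -5*(5 + K + u)/12 = -25/12 - 5*K/12 - 5*u/12)
L(-84 - 1*81, 1/l) - 34332 = (-25/12 - 5/12/(-42) - 5*(-84 - 1*81)/12) - 34332 = (-25/12 - 5/12*(-1/42) - 5*(-84 - 81)/12) - 34332 = (-25/12 + 5/504 - 5/12*(-165)) - 34332 = (-25/12 + 5/504 + 275/4) - 34332 = 33605/504 - 34332 = -17269723/504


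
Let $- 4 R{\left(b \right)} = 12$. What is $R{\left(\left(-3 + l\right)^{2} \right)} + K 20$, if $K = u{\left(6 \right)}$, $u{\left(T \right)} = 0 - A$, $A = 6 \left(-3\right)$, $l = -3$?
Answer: $357$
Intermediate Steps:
$A = -18$
$R{\left(b \right)} = -3$ ($R{\left(b \right)} = \left(- \frac{1}{4}\right) 12 = -3$)
$u{\left(T \right)} = 18$ ($u{\left(T \right)} = 0 - -18 = 0 + 18 = 18$)
$K = 18$
$R{\left(\left(-3 + l\right)^{2} \right)} + K 20 = -3 + 18 \cdot 20 = -3 + 360 = 357$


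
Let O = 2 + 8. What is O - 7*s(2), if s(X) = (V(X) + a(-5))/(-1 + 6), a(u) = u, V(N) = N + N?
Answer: 57/5 ≈ 11.400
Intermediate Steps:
V(N) = 2*N
O = 10
s(X) = -1 + 2*X/5 (s(X) = (2*X - 5)/(-1 + 6) = (-5 + 2*X)/5 = (-5 + 2*X)*(⅕) = -1 + 2*X/5)
O - 7*s(2) = 10 - 7*(-1 + (⅖)*2) = 10 - 7*(-1 + ⅘) = 10 - 7*(-⅕) = 10 + 7/5 = 57/5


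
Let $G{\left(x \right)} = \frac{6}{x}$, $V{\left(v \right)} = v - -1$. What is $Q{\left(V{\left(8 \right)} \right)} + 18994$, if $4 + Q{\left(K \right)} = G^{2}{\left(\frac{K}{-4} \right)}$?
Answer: $\frac{170974}{9} \approx 18997.0$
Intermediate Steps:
$V{\left(v \right)} = 1 + v$ ($V{\left(v \right)} = v + 1 = 1 + v$)
$Q{\left(K \right)} = -4 + \frac{576}{K^{2}}$ ($Q{\left(K \right)} = -4 + \left(\frac{6}{K \frac{1}{-4}}\right)^{2} = -4 + \left(\frac{6}{K \left(- \frac{1}{4}\right)}\right)^{2} = -4 + \left(\frac{6}{\left(- \frac{1}{4}\right) K}\right)^{2} = -4 + \left(6 \left(- \frac{4}{K}\right)\right)^{2} = -4 + \left(- \frac{24}{K}\right)^{2} = -4 + \frac{576}{K^{2}}$)
$Q{\left(V{\left(8 \right)} \right)} + 18994 = \left(-4 + \frac{576}{\left(1 + 8\right)^{2}}\right) + 18994 = \left(-4 + \frac{576}{81}\right) + 18994 = \left(-4 + 576 \cdot \frac{1}{81}\right) + 18994 = \left(-4 + \frac{64}{9}\right) + 18994 = \frac{28}{9} + 18994 = \frac{170974}{9}$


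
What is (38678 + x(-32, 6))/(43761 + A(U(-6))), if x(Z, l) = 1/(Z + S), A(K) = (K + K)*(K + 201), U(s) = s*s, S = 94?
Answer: 2398037/3771150 ≈ 0.63589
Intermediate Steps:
U(s) = s²
A(K) = 2*K*(201 + K) (A(K) = (2*K)*(201 + K) = 2*K*(201 + K))
x(Z, l) = 1/(94 + Z) (x(Z, l) = 1/(Z + 94) = 1/(94 + Z))
(38678 + x(-32, 6))/(43761 + A(U(-6))) = (38678 + 1/(94 - 32))/(43761 + 2*(-6)²*(201 + (-6)²)) = (38678 + 1/62)/(43761 + 2*36*(201 + 36)) = (38678 + 1/62)/(43761 + 2*36*237) = 2398037/(62*(43761 + 17064)) = (2398037/62)/60825 = (2398037/62)*(1/60825) = 2398037/3771150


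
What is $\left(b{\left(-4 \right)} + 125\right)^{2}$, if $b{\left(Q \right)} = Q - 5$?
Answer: $13456$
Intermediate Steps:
$b{\left(Q \right)} = -5 + Q$
$\left(b{\left(-4 \right)} + 125\right)^{2} = \left(\left(-5 - 4\right) + 125\right)^{2} = \left(-9 + 125\right)^{2} = 116^{2} = 13456$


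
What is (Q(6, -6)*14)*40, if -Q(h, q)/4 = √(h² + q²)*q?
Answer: 80640*√2 ≈ 1.1404e+5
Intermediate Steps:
Q(h, q) = -4*q*√(h² + q²) (Q(h, q) = -4*√(h² + q²)*q = -4*q*√(h² + q²))
(Q(6, -6)*14)*40 = (-4*(-6)*√(6² + (-6)²)*14)*40 = (-4*(-6)*√(36 + 36)*14)*40 = (-4*(-6)*√72*14)*40 = (-4*(-6)*6*√2*14)*40 = ((144*√2)*14)*40 = (2016*√2)*40 = 80640*√2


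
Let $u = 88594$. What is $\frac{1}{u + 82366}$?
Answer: $\frac{1}{170960} \approx 5.8493 \cdot 10^{-6}$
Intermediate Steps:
$\frac{1}{u + 82366} = \frac{1}{88594 + 82366} = \frac{1}{170960}$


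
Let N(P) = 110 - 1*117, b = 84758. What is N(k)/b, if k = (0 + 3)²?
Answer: -7/84758 ≈ -8.2588e-5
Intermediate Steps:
k = 9 (k = 3² = 9)
N(P) = -7 (N(P) = 110 - 117 = -7)
N(k)/b = -7/84758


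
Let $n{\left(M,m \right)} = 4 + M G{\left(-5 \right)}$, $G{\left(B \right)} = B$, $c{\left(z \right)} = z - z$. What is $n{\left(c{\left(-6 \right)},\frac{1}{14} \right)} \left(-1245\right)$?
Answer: $-4980$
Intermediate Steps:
$c{\left(z \right)} = 0$
$n{\left(M,m \right)} = 4 - 5 M$ ($n{\left(M,m \right)} = 4 + M \left(-5\right) = 4 - 5 M$)
$n{\left(c{\left(-6 \right)},\frac{1}{14} \right)} \left(-1245\right) = \left(4 - 0\right) \left(-1245\right) = \left(4 + 0\right) \left(-1245\right) = 4 \left(-1245\right) = -4980$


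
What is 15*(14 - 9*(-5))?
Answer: 885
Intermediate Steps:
15*(14 - 9*(-5)) = 15*(14 + 45) = 15*59 = 885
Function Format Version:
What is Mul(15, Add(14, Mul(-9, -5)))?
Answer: 885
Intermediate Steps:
Mul(15, Add(14, Mul(-9, -5))) = Mul(15, Add(14, 45)) = Mul(15, 59) = 885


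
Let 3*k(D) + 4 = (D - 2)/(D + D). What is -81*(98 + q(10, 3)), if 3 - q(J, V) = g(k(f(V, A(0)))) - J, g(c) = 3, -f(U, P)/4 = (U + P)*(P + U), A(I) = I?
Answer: -8748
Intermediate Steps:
f(U, P) = -4*(P + U)**2 (f(U, P) = -4*(U + P)*(P + U) = -4*(P + U)*(P + U) = -4*(P + U)**2)
k(D) = -4/3 + (-2 + D)/(6*D) (k(D) = -4/3 + ((D - 2)/(D + D))/3 = -4/3 + ((-2 + D)/((2*D)))/3 = -4/3 + ((-2 + D)*(1/(2*D)))/3 = -4/3 + ((-2 + D)/(2*D))/3 = -4/3 + (-2 + D)/(6*D))
q(J, V) = J (q(J, V) = 3 - (3 - J) = 3 + (-3 + J) = J)
-81*(98 + q(10, 3)) = -81*(98 + 10) = -81*108 = -8748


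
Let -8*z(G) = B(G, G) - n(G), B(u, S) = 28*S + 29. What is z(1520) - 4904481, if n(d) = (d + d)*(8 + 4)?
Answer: -39241957/8 ≈ -4.9052e+6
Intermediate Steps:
B(u, S) = 29 + 28*S
n(d) = 24*d (n(d) = (2*d)*12 = 24*d)
z(G) = -29/8 - G/2 (z(G) = -((29 + 28*G) - 24*G)/8 = -(29 + 4*G)/8 = -29/8 - G/2)
z(1520) - 4904481 = (-29/8 - ½*1520) - 4904481 = (-29/8 - 760) - 4904481 = -6109/8 - 4904481 = -39241957/8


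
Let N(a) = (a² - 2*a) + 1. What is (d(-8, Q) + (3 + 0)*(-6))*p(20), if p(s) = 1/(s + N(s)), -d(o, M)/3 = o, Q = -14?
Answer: 2/127 ≈ 0.015748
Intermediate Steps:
N(a) = 1 + a² - 2*a
d(o, M) = -3*o
p(s) = 1/(1 + s² - s) (p(s) = 1/(s + (1 + s² - 2*s)) = 1/(1 + s² - s))
(d(-8, Q) + (3 + 0)*(-6))*p(20) = (-3*(-8) + (3 + 0)*(-6))/(1 + 20² - 1*20) = (24 + 3*(-6))/(1 + 400 - 20) = (24 - 18)/381 = 6*(1/381) = 2/127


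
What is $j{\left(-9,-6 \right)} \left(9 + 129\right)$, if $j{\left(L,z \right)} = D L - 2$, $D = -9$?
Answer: $10902$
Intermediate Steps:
$j{\left(L,z \right)} = -2 - 9 L$ ($j{\left(L,z \right)} = - 9 L - 2 = -2 - 9 L$)
$j{\left(-9,-6 \right)} \left(9 + 129\right) = \left(-2 - -81\right) \left(9 + 129\right) = \left(-2 + 81\right) 138 = 79 \cdot 138 = 10902$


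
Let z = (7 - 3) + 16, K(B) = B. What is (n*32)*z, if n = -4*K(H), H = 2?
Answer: -5120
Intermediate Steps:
n = -8 (n = -4*2 = -8)
z = 20 (z = 4 + 16 = 20)
(n*32)*z = -8*32*20 = -256*20 = -5120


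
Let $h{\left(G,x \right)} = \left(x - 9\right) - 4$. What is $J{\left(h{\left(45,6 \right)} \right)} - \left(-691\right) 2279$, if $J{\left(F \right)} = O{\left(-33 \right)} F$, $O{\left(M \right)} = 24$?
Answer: $1574621$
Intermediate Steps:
$h{\left(G,x \right)} = -13 + x$ ($h{\left(G,x \right)} = \left(-9 + x\right) - 4 = -13 + x$)
$J{\left(F \right)} = 24 F$
$J{\left(h{\left(45,6 \right)} \right)} - \left(-691\right) 2279 = 24 \left(-13 + 6\right) - \left(-691\right) 2279 = 24 \left(-7\right) - -1574789 = -168 + 1574789 = 1574621$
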